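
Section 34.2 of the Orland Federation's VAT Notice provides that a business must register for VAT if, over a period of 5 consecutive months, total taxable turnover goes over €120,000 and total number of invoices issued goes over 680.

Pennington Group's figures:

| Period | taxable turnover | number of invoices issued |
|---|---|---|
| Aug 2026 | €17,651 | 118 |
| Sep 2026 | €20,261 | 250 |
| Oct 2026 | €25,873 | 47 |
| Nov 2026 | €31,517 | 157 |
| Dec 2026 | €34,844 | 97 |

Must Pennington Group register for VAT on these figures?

No

Total taxable turnover: €17,651 + €20,261 + €25,873 + €31,517 + €34,844 = €130,146 (> €120,000).
Total number of invoices issued: 118 + 250 + 47 + 157 + 97 = 669 (≤ 680).
The test is 'and': the rule requires both, and at least one is not exceeded.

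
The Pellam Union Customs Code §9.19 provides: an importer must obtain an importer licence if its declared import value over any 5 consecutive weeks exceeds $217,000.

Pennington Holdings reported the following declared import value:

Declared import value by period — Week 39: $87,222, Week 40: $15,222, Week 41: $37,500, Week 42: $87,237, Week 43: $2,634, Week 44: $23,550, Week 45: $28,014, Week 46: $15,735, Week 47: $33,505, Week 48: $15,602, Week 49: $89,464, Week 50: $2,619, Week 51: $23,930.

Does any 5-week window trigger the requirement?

Week 39–Week 43: $87,222 + $15,222 + $37,500 + $87,237 + $2,634 = $229,815 (over)
Week 40–Week 44: $15,222 + $37,500 + $87,237 + $2,634 + $23,550 = $166,143 (under)
Week 41–Week 45: $37,500 + $87,237 + $2,634 + $23,550 + $28,014 = $178,935 (under)
Week 42–Week 46: $87,237 + $2,634 + $23,550 + $28,014 + $15,735 = $157,170 (under)
Week 43–Week 47: $2,634 + $23,550 + $28,014 + $15,735 + $33,505 = $103,438 (under)
Week 44–Week 48: $23,550 + $28,014 + $15,735 + $33,505 + $15,602 = $116,406 (under)
Week 45–Week 49: $28,014 + $15,735 + $33,505 + $15,602 + $89,464 = $182,320 (under)
Week 46–Week 50: $15,735 + $33,505 + $15,602 + $89,464 + $2,619 = $156,925 (under)
Week 47–Week 51: $33,505 + $15,602 + $89,464 + $2,619 + $23,930 = $165,120 (under)
At least one window exceeds $217,000.

Yes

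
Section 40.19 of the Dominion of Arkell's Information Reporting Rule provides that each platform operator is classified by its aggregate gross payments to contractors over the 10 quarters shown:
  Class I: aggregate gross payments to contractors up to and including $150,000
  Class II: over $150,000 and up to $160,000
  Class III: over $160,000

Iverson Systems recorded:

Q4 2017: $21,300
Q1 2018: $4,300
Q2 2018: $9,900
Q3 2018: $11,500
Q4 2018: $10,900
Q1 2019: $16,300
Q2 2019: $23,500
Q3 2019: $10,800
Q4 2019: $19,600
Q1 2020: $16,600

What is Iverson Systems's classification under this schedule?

Aggregate gross payments to contractors: $21,300 + $4,300 + $9,900 + $11,500 + $10,900 + $16,300 + $23,500 + $10,800 + $19,600 + $16,600 = $144,700.
$144,700 ≤ $150,000, so Class I applies.

Class I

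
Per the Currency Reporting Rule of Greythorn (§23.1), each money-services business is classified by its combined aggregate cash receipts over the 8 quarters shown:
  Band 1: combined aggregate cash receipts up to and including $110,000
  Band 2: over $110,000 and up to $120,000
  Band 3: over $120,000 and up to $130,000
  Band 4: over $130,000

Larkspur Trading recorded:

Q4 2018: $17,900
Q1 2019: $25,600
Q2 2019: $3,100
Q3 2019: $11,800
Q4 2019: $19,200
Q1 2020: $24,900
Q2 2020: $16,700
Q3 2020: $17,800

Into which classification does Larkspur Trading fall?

Band 4

Combined aggregate cash receipts: $17,900 + $25,600 + $3,100 + $11,800 + $19,200 + $24,900 + $16,700 + $17,800 = $137,000.
$137,000 > $130,000, so Band 4 applies.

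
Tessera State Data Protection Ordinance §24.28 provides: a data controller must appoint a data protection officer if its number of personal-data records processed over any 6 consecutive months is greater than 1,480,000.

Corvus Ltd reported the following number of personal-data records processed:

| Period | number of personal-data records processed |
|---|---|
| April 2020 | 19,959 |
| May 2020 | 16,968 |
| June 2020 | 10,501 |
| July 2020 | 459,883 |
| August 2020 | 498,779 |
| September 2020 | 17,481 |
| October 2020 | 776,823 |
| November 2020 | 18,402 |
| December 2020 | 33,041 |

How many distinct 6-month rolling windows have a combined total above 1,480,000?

April 2020–September 2020: 19,959 + 16,968 + 10,501 + 459,883 + 498,779 + 17,481 = 1,023,571 (under)
May 2020–October 2020: 16,968 + 10,501 + 459,883 + 498,779 + 17,481 + 776,823 = 1,780,435 (over)
June 2020–November 2020: 10,501 + 459,883 + 498,779 + 17,481 + 776,823 + 18,402 = 1,781,869 (over)
July 2020–December 2020: 459,883 + 498,779 + 17,481 + 776,823 + 18,402 + 33,041 = 1,804,409 (over)
3 windows exceed the threshold.

3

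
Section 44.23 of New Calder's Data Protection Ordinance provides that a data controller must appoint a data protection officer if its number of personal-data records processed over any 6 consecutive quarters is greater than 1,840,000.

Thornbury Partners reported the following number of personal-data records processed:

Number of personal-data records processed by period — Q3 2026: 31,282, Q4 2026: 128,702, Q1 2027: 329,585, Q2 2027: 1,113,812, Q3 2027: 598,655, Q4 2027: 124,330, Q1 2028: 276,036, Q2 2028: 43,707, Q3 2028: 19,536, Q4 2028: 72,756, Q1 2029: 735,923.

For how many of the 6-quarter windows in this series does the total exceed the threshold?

4

Q3 2026–Q4 2027: 31,282 + 128,702 + 329,585 + 1,113,812 + 598,655 + 124,330 = 2,326,366 (over)
Q4 2026–Q1 2028: 128,702 + 329,585 + 1,113,812 + 598,655 + 124,330 + 276,036 = 2,571,120 (over)
Q1 2027–Q2 2028: 329,585 + 1,113,812 + 598,655 + 124,330 + 276,036 + 43,707 = 2,486,125 (over)
Q2 2027–Q3 2028: 1,113,812 + 598,655 + 124,330 + 276,036 + 43,707 + 19,536 = 2,176,076 (over)
Q3 2027–Q4 2028: 598,655 + 124,330 + 276,036 + 43,707 + 19,536 + 72,756 = 1,135,020 (under)
Q4 2027–Q1 2029: 124,330 + 276,036 + 43,707 + 19,536 + 72,756 + 735,923 = 1,272,288 (under)
4 windows exceed the threshold.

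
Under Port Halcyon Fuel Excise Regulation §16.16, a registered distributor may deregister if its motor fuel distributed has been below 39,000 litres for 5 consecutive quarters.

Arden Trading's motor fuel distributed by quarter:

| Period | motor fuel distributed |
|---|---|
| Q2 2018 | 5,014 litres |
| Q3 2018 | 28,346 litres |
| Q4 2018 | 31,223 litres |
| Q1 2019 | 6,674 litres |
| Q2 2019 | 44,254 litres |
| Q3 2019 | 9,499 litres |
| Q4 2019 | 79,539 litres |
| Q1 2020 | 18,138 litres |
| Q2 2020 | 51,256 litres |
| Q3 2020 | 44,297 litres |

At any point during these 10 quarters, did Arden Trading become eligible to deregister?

No

Quarters below 39,000 litres: Q2 2018, Q3 2018, Q4 2018, Q1 2019, Q3 2019, Q1 2020.
Longest run of consecutive quarters below the threshold: 4.
4 < 5, so Arden Trading never became eligible.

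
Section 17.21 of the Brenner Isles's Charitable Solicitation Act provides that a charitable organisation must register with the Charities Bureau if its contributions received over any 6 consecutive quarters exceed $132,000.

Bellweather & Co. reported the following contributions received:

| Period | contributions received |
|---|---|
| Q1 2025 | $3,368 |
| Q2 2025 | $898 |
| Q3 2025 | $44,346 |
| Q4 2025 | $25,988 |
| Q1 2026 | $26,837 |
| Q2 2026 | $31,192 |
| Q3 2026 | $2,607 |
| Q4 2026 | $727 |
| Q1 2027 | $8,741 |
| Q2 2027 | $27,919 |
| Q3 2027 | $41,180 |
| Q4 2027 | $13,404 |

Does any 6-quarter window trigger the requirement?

Yes

Q1 2025–Q2 2026: $3,368 + $898 + $44,346 + $25,988 + $26,837 + $31,192 = $132,629 (over)
Q2 2025–Q3 2026: $898 + $44,346 + $25,988 + $26,837 + $31,192 + $2,607 = $131,868 (under)
Q3 2025–Q4 2026: $44,346 + $25,988 + $26,837 + $31,192 + $2,607 + $727 = $131,697 (under)
Q4 2025–Q1 2027: $25,988 + $26,837 + $31,192 + $2,607 + $727 + $8,741 = $96,092 (under)
Q1 2026–Q2 2027: $26,837 + $31,192 + $2,607 + $727 + $8,741 + $27,919 = $98,023 (under)
Q2 2026–Q3 2027: $31,192 + $2,607 + $727 + $8,741 + $27,919 + $41,180 = $112,366 (under)
Q3 2026–Q4 2027: $2,607 + $727 + $8,741 + $27,919 + $41,180 + $13,404 = $94,578 (under)
At least one window exceeds $132,000.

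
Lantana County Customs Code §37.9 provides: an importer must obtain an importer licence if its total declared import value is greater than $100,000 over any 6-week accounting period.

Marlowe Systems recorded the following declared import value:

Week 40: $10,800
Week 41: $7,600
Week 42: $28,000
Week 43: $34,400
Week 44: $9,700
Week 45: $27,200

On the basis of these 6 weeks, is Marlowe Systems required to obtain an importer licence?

Total declared import value: $10,800 + $7,600 + $28,000 + $34,400 + $9,700 + $27,200 = $117,700.
$117,700 > $100,000, so the threshold is exceeded.

Yes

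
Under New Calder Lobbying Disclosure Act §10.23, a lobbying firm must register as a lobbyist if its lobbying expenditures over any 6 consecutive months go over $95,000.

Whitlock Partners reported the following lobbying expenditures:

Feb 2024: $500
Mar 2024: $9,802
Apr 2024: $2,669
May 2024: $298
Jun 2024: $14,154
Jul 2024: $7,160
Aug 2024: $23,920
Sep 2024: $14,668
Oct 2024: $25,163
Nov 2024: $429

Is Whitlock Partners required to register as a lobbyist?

Feb 2024–Jul 2024: $500 + $9,802 + $2,669 + $298 + $14,154 + $7,160 = $34,583 (under)
Mar 2024–Aug 2024: $9,802 + $2,669 + $298 + $14,154 + $7,160 + $23,920 = $58,003 (under)
Apr 2024–Sep 2024: $2,669 + $298 + $14,154 + $7,160 + $23,920 + $14,668 = $62,869 (under)
May 2024–Oct 2024: $298 + $14,154 + $7,160 + $23,920 + $14,668 + $25,163 = $85,363 (under)
Jun 2024–Nov 2024: $14,154 + $7,160 + $23,920 + $14,668 + $25,163 + $429 = $85,494 (under)
No window exceeds $95,000.

No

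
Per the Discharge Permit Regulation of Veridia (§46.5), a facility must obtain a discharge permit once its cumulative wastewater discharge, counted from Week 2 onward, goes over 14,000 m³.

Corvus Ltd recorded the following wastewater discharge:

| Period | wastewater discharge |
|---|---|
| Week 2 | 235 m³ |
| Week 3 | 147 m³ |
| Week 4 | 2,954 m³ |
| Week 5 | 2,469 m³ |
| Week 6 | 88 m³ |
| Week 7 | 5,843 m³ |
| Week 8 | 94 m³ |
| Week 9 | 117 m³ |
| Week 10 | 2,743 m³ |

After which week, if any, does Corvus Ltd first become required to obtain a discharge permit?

Through Week 2: 235 m³
Through Week 3: 382 m³
Through Week 4: 3,336 m³
Through Week 5: 5,805 m³
Through Week 6: 5,893 m³
Through Week 7: 11,736 m³
Through Week 8: 11,830 m³
Through Week 9: 11,947 m³
Through Week 10: 14,690 m³ ← exceeds threshold

Week 10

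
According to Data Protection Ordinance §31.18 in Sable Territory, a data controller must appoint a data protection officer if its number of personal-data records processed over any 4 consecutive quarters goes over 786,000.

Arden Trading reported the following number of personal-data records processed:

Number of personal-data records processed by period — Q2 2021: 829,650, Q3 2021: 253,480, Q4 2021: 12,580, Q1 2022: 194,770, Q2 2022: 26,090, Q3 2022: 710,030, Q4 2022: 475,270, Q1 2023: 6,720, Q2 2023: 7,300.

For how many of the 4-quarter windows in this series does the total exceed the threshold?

5

Q2 2021–Q1 2022: 829,650 + 253,480 + 12,580 + 194,770 = 1,290,480 (over)
Q3 2021–Q2 2022: 253,480 + 12,580 + 194,770 + 26,090 = 486,920 (under)
Q4 2021–Q3 2022: 12,580 + 194,770 + 26,090 + 710,030 = 943,470 (over)
Q1 2022–Q4 2022: 194,770 + 26,090 + 710,030 + 475,270 = 1,406,160 (over)
Q2 2022–Q1 2023: 26,090 + 710,030 + 475,270 + 6,720 = 1,218,110 (over)
Q3 2022–Q2 2023: 710,030 + 475,270 + 6,720 + 7,300 = 1,199,320 (over)
5 windows exceed the threshold.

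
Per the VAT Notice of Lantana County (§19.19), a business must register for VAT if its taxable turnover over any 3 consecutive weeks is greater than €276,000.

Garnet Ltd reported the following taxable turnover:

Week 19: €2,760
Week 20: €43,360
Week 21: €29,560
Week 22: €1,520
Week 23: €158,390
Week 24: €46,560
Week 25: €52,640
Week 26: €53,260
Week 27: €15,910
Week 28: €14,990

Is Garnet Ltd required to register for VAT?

Week 19–Week 21: €2,760 + €43,360 + €29,560 = €75,680 (under)
Week 20–Week 22: €43,360 + €29,560 + €1,520 = €74,440 (under)
Week 21–Week 23: €29,560 + €1,520 + €158,390 = €189,470 (under)
Week 22–Week 24: €1,520 + €158,390 + €46,560 = €206,470 (under)
Week 23–Week 25: €158,390 + €46,560 + €52,640 = €257,590 (under)
Week 24–Week 26: €46,560 + €52,640 + €53,260 = €152,460 (under)
Week 25–Week 27: €52,640 + €53,260 + €15,910 = €121,810 (under)
Week 26–Week 28: €53,260 + €15,910 + €14,990 = €84,160 (under)
No window exceeds €276,000.

No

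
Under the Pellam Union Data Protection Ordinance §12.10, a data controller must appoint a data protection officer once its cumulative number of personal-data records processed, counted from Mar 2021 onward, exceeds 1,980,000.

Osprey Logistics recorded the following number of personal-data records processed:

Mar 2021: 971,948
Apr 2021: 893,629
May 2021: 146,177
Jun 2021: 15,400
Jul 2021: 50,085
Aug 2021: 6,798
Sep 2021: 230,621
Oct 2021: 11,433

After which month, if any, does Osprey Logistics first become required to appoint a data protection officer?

May 2021

Through Mar 2021: 971,948
Through Apr 2021: 1,865,577
Through May 2021: 2,011,754 ← exceeds threshold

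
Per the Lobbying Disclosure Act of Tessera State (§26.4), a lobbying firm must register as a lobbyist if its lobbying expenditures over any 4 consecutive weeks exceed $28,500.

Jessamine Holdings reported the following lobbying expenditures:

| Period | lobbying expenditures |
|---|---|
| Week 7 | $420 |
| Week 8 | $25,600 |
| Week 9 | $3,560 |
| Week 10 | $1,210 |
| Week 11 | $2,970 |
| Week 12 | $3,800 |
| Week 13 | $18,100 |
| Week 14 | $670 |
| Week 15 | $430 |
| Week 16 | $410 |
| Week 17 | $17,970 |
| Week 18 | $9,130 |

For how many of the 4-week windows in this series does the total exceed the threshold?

2

Week 7–Week 10: $420 + $25,600 + $3,560 + $1,210 = $30,790 (over)
Week 8–Week 11: $25,600 + $3,560 + $1,210 + $2,970 = $33,340 (over)
Week 9–Week 12: $3,560 + $1,210 + $2,970 + $3,800 = $11,540 (under)
Week 10–Week 13: $1,210 + $2,970 + $3,800 + $18,100 = $26,080 (under)
Week 11–Week 14: $2,970 + $3,800 + $18,100 + $670 = $25,540 (under)
Week 12–Week 15: $3,800 + $18,100 + $670 + $430 = $23,000 (under)
Week 13–Week 16: $18,100 + $670 + $430 + $410 = $19,610 (under)
Week 14–Week 17: $670 + $430 + $410 + $17,970 = $19,480 (under)
Week 15–Week 18: $430 + $410 + $17,970 + $9,130 = $27,940 (under)
2 windows exceed the threshold.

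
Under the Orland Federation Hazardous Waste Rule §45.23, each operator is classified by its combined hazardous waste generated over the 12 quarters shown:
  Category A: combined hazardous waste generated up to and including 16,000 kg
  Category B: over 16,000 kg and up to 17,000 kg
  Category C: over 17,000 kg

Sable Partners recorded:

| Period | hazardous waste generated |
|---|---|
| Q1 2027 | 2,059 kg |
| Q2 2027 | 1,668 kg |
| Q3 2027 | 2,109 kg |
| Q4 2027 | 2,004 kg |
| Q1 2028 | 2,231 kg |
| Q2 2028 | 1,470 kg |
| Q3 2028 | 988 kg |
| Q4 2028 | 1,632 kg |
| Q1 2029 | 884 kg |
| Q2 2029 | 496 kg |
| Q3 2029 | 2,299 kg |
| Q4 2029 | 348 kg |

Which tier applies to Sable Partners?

Combined hazardous waste generated: 2,059 kg + 1,668 kg + 2,109 kg + 2,004 kg + 2,231 kg + 1,470 kg + 988 kg + 1,632 kg + 884 kg + 496 kg + 2,299 kg + 348 kg = 18,188 kg.
18,188 kg > 17,000 kg, so Category C applies.

Category C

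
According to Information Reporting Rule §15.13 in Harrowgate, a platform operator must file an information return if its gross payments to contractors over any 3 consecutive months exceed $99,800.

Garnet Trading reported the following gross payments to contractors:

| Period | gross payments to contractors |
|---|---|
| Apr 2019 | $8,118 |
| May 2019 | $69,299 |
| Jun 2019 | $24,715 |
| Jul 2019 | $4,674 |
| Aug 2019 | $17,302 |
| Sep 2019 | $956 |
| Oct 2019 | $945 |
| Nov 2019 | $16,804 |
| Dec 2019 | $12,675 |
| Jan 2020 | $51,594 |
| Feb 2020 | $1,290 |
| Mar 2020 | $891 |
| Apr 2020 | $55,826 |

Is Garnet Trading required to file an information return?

Apr 2019–Jun 2019: $8,118 + $69,299 + $24,715 = $102,132 (over)
May 2019–Jul 2019: $69,299 + $24,715 + $4,674 = $98,688 (under)
Jun 2019–Aug 2019: $24,715 + $4,674 + $17,302 = $46,691 (under)
Jul 2019–Sep 2019: $4,674 + $17,302 + $956 = $22,932 (under)
Aug 2019–Oct 2019: $17,302 + $956 + $945 = $19,203 (under)
Sep 2019–Nov 2019: $956 + $945 + $16,804 = $18,705 (under)
Oct 2019–Dec 2019: $945 + $16,804 + $12,675 = $30,424 (under)
Nov 2019–Jan 2020: $16,804 + $12,675 + $51,594 = $81,073 (under)
Dec 2019–Feb 2020: $12,675 + $51,594 + $1,290 = $65,559 (under)
Jan 2020–Mar 2020: $51,594 + $1,290 + $891 = $53,775 (under)
Feb 2020–Apr 2020: $1,290 + $891 + $55,826 = $58,007 (under)
At least one window exceeds $99,800.

Yes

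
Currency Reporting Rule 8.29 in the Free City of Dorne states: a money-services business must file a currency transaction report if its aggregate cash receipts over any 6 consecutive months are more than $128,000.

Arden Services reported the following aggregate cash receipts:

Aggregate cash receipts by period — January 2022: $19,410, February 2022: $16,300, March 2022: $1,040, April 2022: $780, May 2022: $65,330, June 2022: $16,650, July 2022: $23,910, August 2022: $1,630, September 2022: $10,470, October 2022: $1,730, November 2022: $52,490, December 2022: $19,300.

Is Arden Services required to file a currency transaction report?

January 2022–June 2022: $19,410 + $16,300 + $1,040 + $780 + $65,330 + $16,650 = $119,510 (under)
February 2022–July 2022: $16,300 + $1,040 + $780 + $65,330 + $16,650 + $23,910 = $124,010 (under)
March 2022–August 2022: $1,040 + $780 + $65,330 + $16,650 + $23,910 + $1,630 = $109,340 (under)
April 2022–September 2022: $780 + $65,330 + $16,650 + $23,910 + $1,630 + $10,470 = $118,770 (under)
May 2022–October 2022: $65,330 + $16,650 + $23,910 + $1,630 + $10,470 + $1,730 = $119,720 (under)
June 2022–November 2022: $16,650 + $23,910 + $1,630 + $10,470 + $1,730 + $52,490 = $106,880 (under)
July 2022–December 2022: $23,910 + $1,630 + $10,470 + $1,730 + $52,490 + $19,300 = $109,530 (under)
No window exceeds $128,000.

No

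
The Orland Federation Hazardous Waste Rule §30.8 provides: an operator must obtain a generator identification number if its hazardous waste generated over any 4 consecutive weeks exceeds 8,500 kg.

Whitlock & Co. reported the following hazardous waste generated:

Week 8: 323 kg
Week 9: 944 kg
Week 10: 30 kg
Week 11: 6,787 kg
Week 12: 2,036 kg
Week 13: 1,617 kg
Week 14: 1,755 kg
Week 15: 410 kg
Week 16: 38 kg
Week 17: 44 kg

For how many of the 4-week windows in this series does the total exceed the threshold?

Week 8–Week 11: 323 kg + 944 kg + 30 kg + 6,787 kg = 8,084 kg (under)
Week 9–Week 12: 944 kg + 30 kg + 6,787 kg + 2,036 kg = 9,797 kg (over)
Week 10–Week 13: 30 kg + 6,787 kg + 2,036 kg + 1,617 kg = 10,470 kg (over)
Week 11–Week 14: 6,787 kg + 2,036 kg + 1,617 kg + 1,755 kg = 12,195 kg (over)
Week 12–Week 15: 2,036 kg + 1,617 kg + 1,755 kg + 410 kg = 5,818 kg (under)
Week 13–Week 16: 1,617 kg + 1,755 kg + 410 kg + 38 kg = 3,820 kg (under)
Week 14–Week 17: 1,755 kg + 410 kg + 38 kg + 44 kg = 2,247 kg (under)
3 windows exceed the threshold.

3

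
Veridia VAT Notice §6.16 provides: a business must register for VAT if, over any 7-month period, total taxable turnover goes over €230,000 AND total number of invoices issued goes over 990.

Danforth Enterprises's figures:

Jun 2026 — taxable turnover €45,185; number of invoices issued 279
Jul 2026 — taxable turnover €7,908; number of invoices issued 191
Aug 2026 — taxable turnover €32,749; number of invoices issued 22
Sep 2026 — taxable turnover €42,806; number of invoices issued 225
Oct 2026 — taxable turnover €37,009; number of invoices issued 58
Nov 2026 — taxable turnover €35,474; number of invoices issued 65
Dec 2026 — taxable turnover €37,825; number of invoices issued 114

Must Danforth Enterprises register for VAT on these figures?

No

Total taxable turnover: €45,185 + €7,908 + €32,749 + €42,806 + €37,009 + €35,474 + €37,825 = €238,956 (> €230,000).
Total number of invoices issued: 279 + 191 + 22 + 225 + 58 + 65 + 114 = 954 (≤ 990).
The test is 'and': the rule requires both, and at least one is not exceeded.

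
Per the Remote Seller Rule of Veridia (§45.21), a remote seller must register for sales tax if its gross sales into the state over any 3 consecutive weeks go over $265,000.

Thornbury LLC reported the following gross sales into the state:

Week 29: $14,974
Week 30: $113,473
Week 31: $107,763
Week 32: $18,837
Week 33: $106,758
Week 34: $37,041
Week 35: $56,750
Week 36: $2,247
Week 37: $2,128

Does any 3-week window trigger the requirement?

Week 29–Week 31: $14,974 + $113,473 + $107,763 = $236,210 (under)
Week 30–Week 32: $113,473 + $107,763 + $18,837 = $240,073 (under)
Week 31–Week 33: $107,763 + $18,837 + $106,758 = $233,358 (under)
Week 32–Week 34: $18,837 + $106,758 + $37,041 = $162,636 (under)
Week 33–Week 35: $106,758 + $37,041 + $56,750 = $200,549 (under)
Week 34–Week 36: $37,041 + $56,750 + $2,247 = $96,038 (under)
Week 35–Week 37: $56,750 + $2,247 + $2,128 = $61,125 (under)
No window exceeds $265,000.

No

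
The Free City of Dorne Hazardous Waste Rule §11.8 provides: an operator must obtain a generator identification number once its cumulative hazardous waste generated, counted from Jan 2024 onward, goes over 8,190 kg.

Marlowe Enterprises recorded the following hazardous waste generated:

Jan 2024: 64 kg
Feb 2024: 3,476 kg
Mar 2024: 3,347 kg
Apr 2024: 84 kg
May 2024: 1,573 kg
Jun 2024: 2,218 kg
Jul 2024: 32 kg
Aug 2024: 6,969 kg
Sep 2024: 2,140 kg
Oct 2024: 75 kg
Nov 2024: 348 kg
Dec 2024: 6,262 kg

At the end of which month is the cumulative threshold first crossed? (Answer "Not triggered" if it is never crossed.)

May 2024

Through Jan 2024: 64 kg
Through Feb 2024: 3,540 kg
Through Mar 2024: 6,887 kg
Through Apr 2024: 6,971 kg
Through May 2024: 8,544 kg ← exceeds threshold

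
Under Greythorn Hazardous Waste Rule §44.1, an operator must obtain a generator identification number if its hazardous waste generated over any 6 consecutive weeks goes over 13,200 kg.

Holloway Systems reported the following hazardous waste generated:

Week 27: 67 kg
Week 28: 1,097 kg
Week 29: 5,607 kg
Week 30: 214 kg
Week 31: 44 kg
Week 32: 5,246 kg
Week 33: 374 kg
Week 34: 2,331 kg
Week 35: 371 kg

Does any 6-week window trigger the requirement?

Week 27–Week 32: 67 kg + 1,097 kg + 5,607 kg + 214 kg + 44 kg + 5,246 kg = 12,275 kg (under)
Week 28–Week 33: 1,097 kg + 5,607 kg + 214 kg + 44 kg + 5,246 kg + 374 kg = 12,582 kg (under)
Week 29–Week 34: 5,607 kg + 214 kg + 44 kg + 5,246 kg + 374 kg + 2,331 kg = 13,816 kg (over)
Week 30–Week 35: 214 kg + 44 kg + 5,246 kg + 374 kg + 2,331 kg + 371 kg = 8,580 kg (under)
At least one window exceeds 13,200 kg.

Yes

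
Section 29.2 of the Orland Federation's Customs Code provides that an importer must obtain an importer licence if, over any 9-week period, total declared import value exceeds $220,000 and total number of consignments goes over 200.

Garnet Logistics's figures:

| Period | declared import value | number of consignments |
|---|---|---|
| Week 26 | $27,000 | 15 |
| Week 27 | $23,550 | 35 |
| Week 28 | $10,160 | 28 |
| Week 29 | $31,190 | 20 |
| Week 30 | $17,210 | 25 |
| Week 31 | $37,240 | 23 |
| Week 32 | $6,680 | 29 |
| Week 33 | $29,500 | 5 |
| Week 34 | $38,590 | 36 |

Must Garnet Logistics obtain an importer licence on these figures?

Total declared import value: $27,000 + $23,550 + $10,160 + $31,190 + $17,210 + $37,240 + $6,680 + $29,500 + $38,590 = $221,120 (> $220,000).
Total number of consignments: 15 + 35 + 28 + 20 + 25 + 23 + 29 + 5 + 36 = 216 (> 200).
The test is 'and': both thresholds are exceeded.

Yes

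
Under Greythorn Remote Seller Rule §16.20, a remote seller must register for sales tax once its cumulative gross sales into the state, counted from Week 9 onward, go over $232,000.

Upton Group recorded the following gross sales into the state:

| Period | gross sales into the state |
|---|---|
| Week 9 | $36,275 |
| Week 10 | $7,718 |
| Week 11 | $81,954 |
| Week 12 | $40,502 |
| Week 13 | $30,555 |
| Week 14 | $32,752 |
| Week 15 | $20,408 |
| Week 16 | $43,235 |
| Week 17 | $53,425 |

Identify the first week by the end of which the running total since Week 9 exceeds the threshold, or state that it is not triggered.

Through Week 9: $36,275
Through Week 10: $43,993
Through Week 11: $125,947
Through Week 12: $166,449
Through Week 13: $197,004
Through Week 14: $229,756
Through Week 15: $250,164 ← exceeds threshold

Week 15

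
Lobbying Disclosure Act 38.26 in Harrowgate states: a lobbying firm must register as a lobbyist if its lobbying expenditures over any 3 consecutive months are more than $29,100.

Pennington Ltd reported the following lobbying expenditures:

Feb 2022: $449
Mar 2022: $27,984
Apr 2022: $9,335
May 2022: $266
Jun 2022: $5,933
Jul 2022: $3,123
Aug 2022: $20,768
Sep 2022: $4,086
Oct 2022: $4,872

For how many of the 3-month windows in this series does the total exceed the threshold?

Feb 2022–Apr 2022: $449 + $27,984 + $9,335 = $37,768 (over)
Mar 2022–May 2022: $27,984 + $9,335 + $266 = $37,585 (over)
Apr 2022–Jun 2022: $9,335 + $266 + $5,933 = $15,534 (under)
May 2022–Jul 2022: $266 + $5,933 + $3,123 = $9,322 (under)
Jun 2022–Aug 2022: $5,933 + $3,123 + $20,768 = $29,824 (over)
Jul 2022–Sep 2022: $3,123 + $20,768 + $4,086 = $27,977 (under)
Aug 2022–Oct 2022: $20,768 + $4,086 + $4,872 = $29,726 (over)
4 windows exceed the threshold.

4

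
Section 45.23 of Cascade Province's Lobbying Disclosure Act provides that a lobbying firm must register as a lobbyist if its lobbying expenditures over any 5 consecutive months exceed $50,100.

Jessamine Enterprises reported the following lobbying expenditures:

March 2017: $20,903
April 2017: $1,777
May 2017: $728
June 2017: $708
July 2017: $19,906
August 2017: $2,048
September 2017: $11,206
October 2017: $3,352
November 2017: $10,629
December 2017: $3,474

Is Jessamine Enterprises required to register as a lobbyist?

March 2017–July 2017: $20,903 + $1,777 + $728 + $708 + $19,906 = $44,022 (under)
April 2017–August 2017: $1,777 + $728 + $708 + $19,906 + $2,048 = $25,167 (under)
May 2017–September 2017: $728 + $708 + $19,906 + $2,048 + $11,206 = $34,596 (under)
June 2017–October 2017: $708 + $19,906 + $2,048 + $11,206 + $3,352 = $37,220 (under)
July 2017–November 2017: $19,906 + $2,048 + $11,206 + $3,352 + $10,629 = $47,141 (under)
August 2017–December 2017: $2,048 + $11,206 + $3,352 + $10,629 + $3,474 = $30,709 (under)
No window exceeds $50,100.

No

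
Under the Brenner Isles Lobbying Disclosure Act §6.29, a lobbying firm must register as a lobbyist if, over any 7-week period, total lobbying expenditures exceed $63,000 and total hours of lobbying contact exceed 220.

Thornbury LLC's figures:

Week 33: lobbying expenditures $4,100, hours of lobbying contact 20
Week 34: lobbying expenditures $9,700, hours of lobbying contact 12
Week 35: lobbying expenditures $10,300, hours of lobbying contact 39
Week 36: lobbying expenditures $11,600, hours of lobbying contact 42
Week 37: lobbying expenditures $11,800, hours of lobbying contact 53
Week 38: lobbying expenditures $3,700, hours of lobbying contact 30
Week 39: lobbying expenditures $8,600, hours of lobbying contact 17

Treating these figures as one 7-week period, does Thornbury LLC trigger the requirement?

No

Total lobbying expenditures: $4,100 + $9,700 + $10,300 + $11,600 + $11,800 + $3,700 + $8,600 = $59,800 (≤ $63,000).
Total hours of lobbying contact: 20 + 12 + 39 + 42 + 53 + 30 + 17 = 213 (≤ 220).
The test is 'and': the rule requires both, and at least one is not exceeded.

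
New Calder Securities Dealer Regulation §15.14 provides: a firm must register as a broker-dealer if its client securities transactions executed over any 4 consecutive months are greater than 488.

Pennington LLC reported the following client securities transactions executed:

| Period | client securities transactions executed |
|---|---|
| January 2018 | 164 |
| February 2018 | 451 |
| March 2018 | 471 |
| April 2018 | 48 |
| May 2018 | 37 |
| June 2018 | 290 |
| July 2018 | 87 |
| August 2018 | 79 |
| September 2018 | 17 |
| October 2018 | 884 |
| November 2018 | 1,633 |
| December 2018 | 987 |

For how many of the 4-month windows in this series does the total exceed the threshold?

7

January 2018–April 2018: 164 + 451 + 471 + 48 = 1,134 (over)
February 2018–May 2018: 451 + 471 + 48 + 37 = 1,007 (over)
March 2018–June 2018: 471 + 48 + 37 + 290 = 846 (over)
April 2018–July 2018: 48 + 37 + 290 + 87 = 462 (under)
May 2018–August 2018: 37 + 290 + 87 + 79 = 493 (over)
June 2018–September 2018: 290 + 87 + 79 + 17 = 473 (under)
July 2018–October 2018: 87 + 79 + 17 + 884 = 1,067 (over)
August 2018–November 2018: 79 + 17 + 884 + 1,633 = 2,613 (over)
September 2018–December 2018: 17 + 884 + 1,633 + 987 = 3,521 (over)
7 windows exceed the threshold.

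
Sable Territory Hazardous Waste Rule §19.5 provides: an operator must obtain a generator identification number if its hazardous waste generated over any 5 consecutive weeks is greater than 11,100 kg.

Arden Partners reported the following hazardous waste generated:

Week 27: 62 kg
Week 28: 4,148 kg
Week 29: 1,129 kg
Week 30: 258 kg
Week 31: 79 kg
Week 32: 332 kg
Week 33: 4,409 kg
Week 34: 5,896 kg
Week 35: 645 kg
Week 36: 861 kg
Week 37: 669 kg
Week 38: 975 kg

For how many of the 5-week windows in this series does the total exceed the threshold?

Week 27–Week 31: 62 kg + 4,148 kg + 1,129 kg + 258 kg + 79 kg = 5,676 kg (under)
Week 28–Week 32: 4,148 kg + 1,129 kg + 258 kg + 79 kg + 332 kg = 5,946 kg (under)
Week 29–Week 33: 1,129 kg + 258 kg + 79 kg + 332 kg + 4,409 kg = 6,207 kg (under)
Week 30–Week 34: 258 kg + 79 kg + 332 kg + 4,409 kg + 5,896 kg = 10,974 kg (under)
Week 31–Week 35: 79 kg + 332 kg + 4,409 kg + 5,896 kg + 645 kg = 11,361 kg (over)
Week 32–Week 36: 332 kg + 4,409 kg + 5,896 kg + 645 kg + 861 kg = 12,143 kg (over)
Week 33–Week 37: 4,409 kg + 5,896 kg + 645 kg + 861 kg + 669 kg = 12,480 kg (over)
Week 34–Week 38: 5,896 kg + 645 kg + 861 kg + 669 kg + 975 kg = 9,046 kg (under)
3 windows exceed the threshold.

3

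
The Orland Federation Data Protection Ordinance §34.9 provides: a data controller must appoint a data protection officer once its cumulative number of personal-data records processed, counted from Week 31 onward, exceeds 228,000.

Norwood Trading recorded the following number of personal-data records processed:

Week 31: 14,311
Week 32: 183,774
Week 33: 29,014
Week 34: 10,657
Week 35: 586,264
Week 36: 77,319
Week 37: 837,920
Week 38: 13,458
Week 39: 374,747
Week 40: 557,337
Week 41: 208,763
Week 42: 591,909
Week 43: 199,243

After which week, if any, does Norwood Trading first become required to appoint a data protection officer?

Week 34

Through Week 31: 14,311
Through Week 32: 198,085
Through Week 33: 227,099
Through Week 34: 237,756 ← exceeds threshold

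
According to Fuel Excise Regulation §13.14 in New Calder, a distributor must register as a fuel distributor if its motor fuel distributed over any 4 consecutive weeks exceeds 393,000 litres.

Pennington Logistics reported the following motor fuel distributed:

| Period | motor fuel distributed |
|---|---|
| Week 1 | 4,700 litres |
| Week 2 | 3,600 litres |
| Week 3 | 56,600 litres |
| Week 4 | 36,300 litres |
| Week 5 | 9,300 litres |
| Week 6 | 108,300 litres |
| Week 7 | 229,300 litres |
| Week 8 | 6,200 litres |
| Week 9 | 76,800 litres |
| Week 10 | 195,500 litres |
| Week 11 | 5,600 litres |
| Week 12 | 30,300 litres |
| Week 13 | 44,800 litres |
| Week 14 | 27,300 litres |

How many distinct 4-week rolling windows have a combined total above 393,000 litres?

Week 1–Week 4: 4,700 litres + 3,600 litres + 56,600 litres + 36,300 litres = 101,200 litres (under)
Week 2–Week 5: 3,600 litres + 56,600 litres + 36,300 litres + 9,300 litres = 105,800 litres (under)
Week 3–Week 6: 56,600 litres + 36,300 litres + 9,300 litres + 108,300 litres = 210,500 litres (under)
Week 4–Week 7: 36,300 litres + 9,300 litres + 108,300 litres + 229,300 litres = 383,200 litres (under)
Week 5–Week 8: 9,300 litres + 108,300 litres + 229,300 litres + 6,200 litres = 353,100 litres (under)
Week 6–Week 9: 108,300 litres + 229,300 litres + 6,200 litres + 76,800 litres = 420,600 litres (over)
Week 7–Week 10: 229,300 litres + 6,200 litres + 76,800 litres + 195,500 litres = 507,800 litres (over)
Week 8–Week 11: 6,200 litres + 76,800 litres + 195,500 litres + 5,600 litres = 284,100 litres (under)
Week 9–Week 12: 76,800 litres + 195,500 litres + 5,600 litres + 30,300 litres = 308,200 litres (under)
Week 10–Week 13: 195,500 litres + 5,600 litres + 30,300 litres + 44,800 litres = 276,200 litres (under)
Week 11–Week 14: 5,600 litres + 30,300 litres + 44,800 litres + 27,300 litres = 108,000 litres (under)
2 windows exceed the threshold.

2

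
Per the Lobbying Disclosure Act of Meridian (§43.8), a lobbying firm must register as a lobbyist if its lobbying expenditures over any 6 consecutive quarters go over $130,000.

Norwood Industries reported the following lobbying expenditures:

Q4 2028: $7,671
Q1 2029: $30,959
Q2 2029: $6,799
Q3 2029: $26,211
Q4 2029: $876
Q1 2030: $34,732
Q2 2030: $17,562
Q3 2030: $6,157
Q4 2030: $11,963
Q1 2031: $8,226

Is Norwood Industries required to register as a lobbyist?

No

Q4 2028–Q1 2030: $7,671 + $30,959 + $6,799 + $26,211 + $876 + $34,732 = $107,248 (under)
Q1 2029–Q2 2030: $30,959 + $6,799 + $26,211 + $876 + $34,732 + $17,562 = $117,139 (under)
Q2 2029–Q3 2030: $6,799 + $26,211 + $876 + $34,732 + $17,562 + $6,157 = $92,337 (under)
Q3 2029–Q4 2030: $26,211 + $876 + $34,732 + $17,562 + $6,157 + $11,963 = $97,501 (under)
Q4 2029–Q1 2031: $876 + $34,732 + $17,562 + $6,157 + $11,963 + $8,226 = $79,516 (under)
No window exceeds $130,000.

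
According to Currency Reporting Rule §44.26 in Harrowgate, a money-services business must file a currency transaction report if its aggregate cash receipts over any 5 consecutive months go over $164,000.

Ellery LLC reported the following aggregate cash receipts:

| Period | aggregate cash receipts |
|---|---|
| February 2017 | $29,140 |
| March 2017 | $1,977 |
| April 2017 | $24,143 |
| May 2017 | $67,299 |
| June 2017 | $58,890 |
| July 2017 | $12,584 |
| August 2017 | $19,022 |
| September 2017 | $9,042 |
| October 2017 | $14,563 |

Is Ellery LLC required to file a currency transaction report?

February 2017–June 2017: $29,140 + $1,977 + $24,143 + $67,299 + $58,890 = $181,449 (over)
March 2017–July 2017: $1,977 + $24,143 + $67,299 + $58,890 + $12,584 = $164,893 (over)
April 2017–August 2017: $24,143 + $67,299 + $58,890 + $12,584 + $19,022 = $181,938 (over)
May 2017–September 2017: $67,299 + $58,890 + $12,584 + $19,022 + $9,042 = $166,837 (over)
June 2017–October 2017: $58,890 + $12,584 + $19,022 + $9,042 + $14,563 = $114,101 (under)
At least one window exceeds $164,000.

Yes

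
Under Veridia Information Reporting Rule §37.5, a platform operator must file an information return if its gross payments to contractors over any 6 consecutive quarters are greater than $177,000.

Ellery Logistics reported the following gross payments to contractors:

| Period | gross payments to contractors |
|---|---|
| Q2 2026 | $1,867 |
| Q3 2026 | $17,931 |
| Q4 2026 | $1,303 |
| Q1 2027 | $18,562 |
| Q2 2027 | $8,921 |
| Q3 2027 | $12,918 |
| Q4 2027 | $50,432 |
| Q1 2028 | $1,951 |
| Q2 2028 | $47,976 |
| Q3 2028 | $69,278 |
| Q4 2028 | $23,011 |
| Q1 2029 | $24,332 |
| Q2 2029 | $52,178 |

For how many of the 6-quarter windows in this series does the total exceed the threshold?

4

Q2 2026–Q3 2027: $1,867 + $17,931 + $1,303 + $18,562 + $8,921 + $12,918 = $61,502 (under)
Q3 2026–Q4 2027: $17,931 + $1,303 + $18,562 + $8,921 + $12,918 + $50,432 = $110,067 (under)
Q4 2026–Q1 2028: $1,303 + $18,562 + $8,921 + $12,918 + $50,432 + $1,951 = $94,087 (under)
Q1 2027–Q2 2028: $18,562 + $8,921 + $12,918 + $50,432 + $1,951 + $47,976 = $140,760 (under)
Q2 2027–Q3 2028: $8,921 + $12,918 + $50,432 + $1,951 + $47,976 + $69,278 = $191,476 (over)
Q3 2027–Q4 2028: $12,918 + $50,432 + $1,951 + $47,976 + $69,278 + $23,011 = $205,566 (over)
Q4 2027–Q1 2029: $50,432 + $1,951 + $47,976 + $69,278 + $23,011 + $24,332 = $216,980 (over)
Q1 2028–Q2 2029: $1,951 + $47,976 + $69,278 + $23,011 + $24,332 + $52,178 = $218,726 (over)
4 windows exceed the threshold.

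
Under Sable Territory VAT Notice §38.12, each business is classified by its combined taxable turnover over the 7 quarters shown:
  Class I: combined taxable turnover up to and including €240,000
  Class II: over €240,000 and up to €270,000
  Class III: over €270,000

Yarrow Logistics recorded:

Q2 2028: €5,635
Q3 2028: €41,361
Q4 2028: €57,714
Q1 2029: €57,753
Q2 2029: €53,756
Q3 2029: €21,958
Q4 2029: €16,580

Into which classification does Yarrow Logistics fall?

Class II

Combined taxable turnover: €5,635 + €41,361 + €57,714 + €57,753 + €53,756 + €21,958 + €16,580 = €254,757.
€240,000 < €254,757 ≤ €270,000, so Class II applies.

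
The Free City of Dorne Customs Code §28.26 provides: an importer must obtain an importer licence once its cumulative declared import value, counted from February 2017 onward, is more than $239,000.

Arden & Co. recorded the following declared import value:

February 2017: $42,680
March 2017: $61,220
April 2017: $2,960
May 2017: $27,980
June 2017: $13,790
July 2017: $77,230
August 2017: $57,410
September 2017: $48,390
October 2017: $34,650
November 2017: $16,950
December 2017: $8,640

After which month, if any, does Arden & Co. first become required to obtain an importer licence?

August 2017

Through February 2017: $42,680
Through March 2017: $103,900
Through April 2017: $106,860
Through May 2017: $134,840
Through June 2017: $148,630
Through July 2017: $225,860
Through August 2017: $283,270 ← exceeds threshold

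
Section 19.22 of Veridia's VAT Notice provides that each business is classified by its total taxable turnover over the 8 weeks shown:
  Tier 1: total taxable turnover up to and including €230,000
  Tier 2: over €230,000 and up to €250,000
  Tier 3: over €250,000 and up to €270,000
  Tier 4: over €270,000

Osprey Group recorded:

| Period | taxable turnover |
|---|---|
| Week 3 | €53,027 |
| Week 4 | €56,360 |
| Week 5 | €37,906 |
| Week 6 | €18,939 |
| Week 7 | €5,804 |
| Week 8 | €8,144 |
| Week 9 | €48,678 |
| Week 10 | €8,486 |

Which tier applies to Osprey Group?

Tier 2

Total taxable turnover: €53,027 + €56,360 + €37,906 + €18,939 + €5,804 + €8,144 + €48,678 + €8,486 = €237,344.
€230,000 < €237,344 ≤ €250,000, so Tier 2 applies.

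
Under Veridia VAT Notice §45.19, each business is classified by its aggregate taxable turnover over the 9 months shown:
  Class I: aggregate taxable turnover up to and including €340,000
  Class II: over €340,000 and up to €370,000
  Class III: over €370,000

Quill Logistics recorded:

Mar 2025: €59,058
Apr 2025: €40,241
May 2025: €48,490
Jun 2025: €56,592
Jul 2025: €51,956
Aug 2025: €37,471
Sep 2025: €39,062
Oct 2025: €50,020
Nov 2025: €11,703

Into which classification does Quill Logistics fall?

Aggregate taxable turnover: €59,058 + €40,241 + €48,490 + €56,592 + €51,956 + €37,471 + €39,062 + €50,020 + €11,703 = €394,593.
€394,593 > €370,000, so Class III applies.

Class III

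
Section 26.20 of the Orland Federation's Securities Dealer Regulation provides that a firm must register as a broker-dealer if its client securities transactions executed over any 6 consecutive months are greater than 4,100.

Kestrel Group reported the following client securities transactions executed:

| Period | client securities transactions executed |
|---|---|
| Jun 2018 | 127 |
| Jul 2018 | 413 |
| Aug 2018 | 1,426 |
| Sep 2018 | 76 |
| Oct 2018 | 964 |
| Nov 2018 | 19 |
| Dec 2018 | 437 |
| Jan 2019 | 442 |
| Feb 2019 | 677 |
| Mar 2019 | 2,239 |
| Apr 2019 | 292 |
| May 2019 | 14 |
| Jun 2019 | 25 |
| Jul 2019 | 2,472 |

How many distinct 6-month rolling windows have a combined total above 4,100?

Jun 2018–Nov 2018: 127 + 413 + 1,426 + 76 + 964 + 19 = 3,025 (under)
Jul 2018–Dec 2018: 413 + 1,426 + 76 + 964 + 19 + 437 = 3,335 (under)
Aug 2018–Jan 2019: 1,426 + 76 + 964 + 19 + 437 + 442 = 3,364 (under)
Sep 2018–Feb 2019: 76 + 964 + 19 + 437 + 442 + 677 = 2,615 (under)
Oct 2018–Mar 2019: 964 + 19 + 437 + 442 + 677 + 2,239 = 4,778 (over)
Nov 2018–Apr 2019: 19 + 437 + 442 + 677 + 2,239 + 292 = 4,106 (over)
Dec 2018–May 2019: 437 + 442 + 677 + 2,239 + 292 + 14 = 4,101 (over)
Jan 2019–Jun 2019: 442 + 677 + 2,239 + 292 + 14 + 25 = 3,689 (under)
Feb 2019–Jul 2019: 677 + 2,239 + 292 + 14 + 25 + 2,472 = 5,719 (over)
4 windows exceed the threshold.

4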